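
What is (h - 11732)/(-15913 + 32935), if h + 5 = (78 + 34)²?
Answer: 269/5674 ≈ 0.047409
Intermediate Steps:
h = 12539 (h = -5 + (78 + 34)² = -5 + 112² = -5 + 12544 = 12539)
(h - 11732)/(-15913 + 32935) = (12539 - 11732)/(-15913 + 32935) = 807/17022 = 807*(1/17022) = 269/5674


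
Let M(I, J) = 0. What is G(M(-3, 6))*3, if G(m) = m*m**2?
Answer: 0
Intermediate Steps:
G(m) = m**3
G(M(-3, 6))*3 = 0**3*3 = 0*3 = 0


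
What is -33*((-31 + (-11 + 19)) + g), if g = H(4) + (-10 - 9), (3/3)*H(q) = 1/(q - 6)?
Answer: 2805/2 ≈ 1402.5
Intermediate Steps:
H(q) = 1/(-6 + q) (H(q) = 1/(q - 6) = 1/(-6 + q))
g = -39/2 (g = 1/(-6 + 4) + (-10 - 9) = 1/(-2) - 19 = -½ - 19 = -39/2 ≈ -19.500)
-33*((-31 + (-11 + 19)) + g) = -33*((-31 + (-11 + 19)) - 39/2) = -33*((-31 + 8) - 39/2) = -33*(-23 - 39/2) = -33*(-85/2) = 2805/2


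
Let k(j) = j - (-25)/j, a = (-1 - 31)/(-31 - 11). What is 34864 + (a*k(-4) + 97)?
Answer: 734017/21 ≈ 34953.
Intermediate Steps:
a = 16/21 (a = -32/(-42) = -32*(-1/42) = 16/21 ≈ 0.76190)
k(j) = j + 25/j
34864 + (a*k(-4) + 97) = 34864 + (16*(-4 + 25/(-4))/21 + 97) = 34864 + (16*(-4 + 25*(-¼))/21 + 97) = 34864 + (16*(-4 - 25/4)/21 + 97) = 34864 + ((16/21)*(-41/4) + 97) = 34864 + (-164/21 + 97) = 34864 + 1873/21 = 734017/21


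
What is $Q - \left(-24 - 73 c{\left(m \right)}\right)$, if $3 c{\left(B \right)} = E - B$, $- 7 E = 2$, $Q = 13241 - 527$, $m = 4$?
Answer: $\frac{88436}{7} \approx 12634.0$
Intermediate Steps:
$Q = 12714$
$E = - \frac{2}{7}$ ($E = \left(- \frac{1}{7}\right) 2 = - \frac{2}{7} \approx -0.28571$)
$c{\left(B \right)} = - \frac{2}{21} - \frac{B}{3}$ ($c{\left(B \right)} = \frac{- \frac{2}{7} - B}{3} = - \frac{2}{21} - \frac{B}{3}$)
$Q - \left(-24 - 73 c{\left(m \right)}\right) = 12714 - \left(-24 - 73 \left(- \frac{2}{21} - \frac{4}{3}\right)\right) = 12714 - \left(-24 - - \frac{730}{7}\right) = 12714 - \left(-24 + \frac{730}{7}\right) = 12714 - \frac{562}{7} = \frac{88436}{7}$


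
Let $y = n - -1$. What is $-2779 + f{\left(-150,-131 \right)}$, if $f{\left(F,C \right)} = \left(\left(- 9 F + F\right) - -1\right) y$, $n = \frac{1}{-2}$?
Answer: $- \frac{4357}{2} \approx -2178.5$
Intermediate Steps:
$n = - \frac{1}{2} \approx -0.5$
$y = \frac{1}{2}$ ($y = - \frac{1}{2} - -1 = - \frac{1}{2} + 1 = \frac{1}{2} \approx 0.5$)
$f{\left(F,C \right)} = \frac{1}{2} - 4 F$ ($f{\left(F,C \right)} = \left(\left(- 9 F + F\right) - -1\right) \frac{1}{2} = \left(- 8 F + 1\right) \frac{1}{2} = \left(1 - 8 F\right) \frac{1}{2} = \frac{1}{2} - 4 F$)
$-2779 + f{\left(-150,-131 \right)} = -2779 + \left(\frac{1}{2} - -600\right) = -2779 + \left(\frac{1}{2} + 600\right) = -2779 + \frac{1201}{2} = - \frac{4357}{2}$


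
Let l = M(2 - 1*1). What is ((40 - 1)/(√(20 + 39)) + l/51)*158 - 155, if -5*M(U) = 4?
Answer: -40157/255 + 6162*√59/59 ≈ 644.75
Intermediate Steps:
M(U) = -⅘ (M(U) = -⅕*4 = -⅘)
l = -⅘ ≈ -0.80000
((40 - 1)/(√(20 + 39)) + l/51)*158 - 155 = ((40 - 1)/(√(20 + 39)) - ⅘/51)*158 - 155 = (39/(√59) - ⅘*1/51)*158 - 155 = (39*(√59/59) - 4/255)*158 - 155 = (39*√59/59 - 4/255)*158 - 155 = (-4/255 + 39*√59/59)*158 - 155 = (-632/255 + 6162*√59/59) - 155 = -40157/255 + 6162*√59/59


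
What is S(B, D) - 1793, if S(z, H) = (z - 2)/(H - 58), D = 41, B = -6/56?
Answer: -853409/476 ≈ -1792.9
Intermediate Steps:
B = -3/28 (B = -6*1/56 = -3/28 ≈ -0.10714)
S(z, H) = (-2 + z)/(-58 + H)
S(B, D) - 1793 = (-2 - 3/28)/(-58 + 41) - 1793 = -59/28/(-17) - 1793 = -1/17*(-59/28) - 1793 = 59/476 - 1793 = -853409/476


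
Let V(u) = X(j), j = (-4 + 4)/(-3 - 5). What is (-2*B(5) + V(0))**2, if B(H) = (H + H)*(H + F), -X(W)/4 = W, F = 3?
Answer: 25600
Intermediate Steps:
j = 0 (j = 0/(-8) = 0*(-1/8) = 0)
X(W) = -4*W
V(u) = 0 (V(u) = -4*0 = 0)
B(H) = 2*H*(3 + H) (B(H) = (H + H)*(H + 3) = (2*H)*(3 + H) = 2*H*(3 + H))
(-2*B(5) + V(0))**2 = (-4*5*(3 + 5) + 0)**2 = (-4*5*8 + 0)**2 = (-2*80 + 0)**2 = (-160 + 0)**2 = (-160)**2 = 25600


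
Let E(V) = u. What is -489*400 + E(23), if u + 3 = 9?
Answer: -195594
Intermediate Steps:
u = 6 (u = -3 + 9 = 6)
E(V) = 6
-489*400 + E(23) = -489*400 + 6 = -195600 + 6 = -195594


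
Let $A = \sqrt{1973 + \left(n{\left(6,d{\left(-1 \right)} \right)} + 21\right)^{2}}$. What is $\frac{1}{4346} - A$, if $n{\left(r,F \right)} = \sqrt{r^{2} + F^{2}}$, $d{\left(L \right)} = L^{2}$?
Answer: $\frac{1}{4346} - \sqrt{2451 + 42 \sqrt{37}} \approx -52.024$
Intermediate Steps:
$n{\left(r,F \right)} = \sqrt{F^{2} + r^{2}}$
$A = \sqrt{1973 + \left(21 + \sqrt{37}\right)^{2}}$ ($A = \sqrt{1973 + \left(\sqrt{\left(\left(-1\right)^{2}\right)^{2} + 6^{2}} + 21\right)^{2}} = \sqrt{1973 + \left(\sqrt{1^{2} + 36} + 21\right)^{2}} = \sqrt{1973 + \left(\sqrt{1 + 36} + 21\right)^{2}} = \sqrt{1973 + \left(\sqrt{37} + 21\right)^{2}} = \sqrt{1973 + \left(21 + \sqrt{37}\right)^{2}} \approx 52.024$)
$\frac{1}{4346} - A = \frac{1}{4346} - \sqrt{2451 + 42 \sqrt{37}}$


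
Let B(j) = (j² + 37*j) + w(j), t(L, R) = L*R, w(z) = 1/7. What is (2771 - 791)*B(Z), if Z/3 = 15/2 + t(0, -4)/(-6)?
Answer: 18557055/7 ≈ 2.6510e+6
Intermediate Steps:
w(z) = ⅐
Z = 45/2 (Z = 3*(15/2 + (0*(-4))/(-6)) = 3*(15*(½) + 0*(-⅙)) = 3*(15/2 + 0) = 3*(15/2) = 45/2 ≈ 22.500)
B(j) = ⅐ + j² + 37*j (B(j) = (j² + 37*j) + ⅐ = ⅐ + j² + 37*j)
(2771 - 791)*B(Z) = (2771 - 791)*(⅐ + (45/2)² + 37*(45/2)) = 1980*(⅐ + 2025/4 + 1665/2) = 1980*(37489/28) = 18557055/7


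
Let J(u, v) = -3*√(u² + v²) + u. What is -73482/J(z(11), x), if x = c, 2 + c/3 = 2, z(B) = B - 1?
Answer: 36741/10 ≈ 3674.1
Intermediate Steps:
z(B) = -1 + B
c = 0 (c = -6 + 3*2 = -6 + 6 = 0)
x = 0
J(u, v) = u - 3*√(u² + v²)
-73482/J(z(11), x) = -73482/((-1 + 11) - 3*√((-1 + 11)² + 0²)) = -73482/(10 - 3*√(10² + 0)) = -73482/(10 - 3*√(100 + 0)) = -73482/(10 - 3*√100) = -73482/(10 - 3*10) = -73482/(10 - 30) = -73482/(-20) = -73482*(-1/20) = 36741/10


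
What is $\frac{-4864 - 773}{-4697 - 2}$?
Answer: $\frac{5637}{4699} \approx 1.1996$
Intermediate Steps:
$\frac{-4864 - 773}{-4697 - 2} = - \frac{5637}{-4699} = \left(-5637\right) \left(- \frac{1}{4699}\right) = \frac{5637}{4699}$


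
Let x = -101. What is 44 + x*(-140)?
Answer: 14184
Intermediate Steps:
44 + x*(-140) = 44 - 101*(-140) = 44 + 14140 = 14184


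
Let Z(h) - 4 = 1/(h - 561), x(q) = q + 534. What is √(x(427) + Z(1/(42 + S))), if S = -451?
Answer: √2032182122698/45890 ≈ 31.064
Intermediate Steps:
x(q) = 534 + q
Z(h) = 4 + 1/(-561 + h) (Z(h) = 4 + 1/(h - 561) = 4 + 1/(-561 + h))
√(x(427) + Z(1/(42 + S))) = √((534 + 427) + (-2243 + 4/(42 - 451))/(-561 + 1/(42 - 451))) = √(961 + (-2243 + 4/(-409))/(-561 + 1/(-409))) = √(961 + (-2243 + 4*(-1/409))/(-561 - 1/409)) = √(961 + (-2243 - 4/409)/(-229450/409)) = √(961 - 409/229450*(-917391/409)) = √(961 + 917391/229450) = √(221418841/229450) = √2032182122698/45890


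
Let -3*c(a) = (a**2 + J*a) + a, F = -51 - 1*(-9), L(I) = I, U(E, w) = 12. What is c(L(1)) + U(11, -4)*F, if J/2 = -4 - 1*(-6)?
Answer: -506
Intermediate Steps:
J = 4 (J = 2*(-4 - 1*(-6)) = 2*(-4 + 6) = 2*2 = 4)
F = -42 (F = -51 + 9 = -42)
c(a) = -5*a/3 - a**2/3 (c(a) = -((a**2 + 4*a) + a)/3 = -(a**2 + 5*a)/3 = -5*a/3 - a**2/3)
c(L(1)) + U(11, -4)*F = -1/3*1*(5 + 1) + 12*(-42) = -1/3*1*6 - 504 = -2 - 504 = -506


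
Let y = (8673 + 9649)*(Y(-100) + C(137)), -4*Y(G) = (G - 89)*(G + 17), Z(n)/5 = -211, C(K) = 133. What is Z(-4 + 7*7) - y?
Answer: 138832845/2 ≈ 6.9416e+7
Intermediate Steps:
Z(n) = -1055 (Z(n) = 5*(-211) = -1055)
Y(G) = -(-89 + G)*(17 + G)/4 (Y(G) = -(G - 89)*(G + 17)/4 = -(-89 + G)*(17 + G)/4)
y = -138834955/2 (y = (8673 + 9649)*((1513/4 + 18*(-100) - ¼*(-100)²) + 133) = 18322*((1513/4 - 1800 - ¼*10000) + 133) = 18322*((1513/4 - 1800 - 2500) + 133) = 18322*(-15687/4 + 133) = 18322*(-15155/4) = -138834955/2 ≈ -6.9417e+7)
Z(-4 + 7*7) - y = -1055 - 1*(-138834955/2) = -1055 + 138834955/2 = 138832845/2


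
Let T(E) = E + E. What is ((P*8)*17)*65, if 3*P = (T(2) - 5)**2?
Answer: 8840/3 ≈ 2946.7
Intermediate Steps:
T(E) = 2*E
P = 1/3 (P = (2*2 - 5)**2/3 = (4 - 5)**2/3 = (1/3)*(-1)**2 = (1/3)*1 = 1/3 ≈ 0.33333)
((P*8)*17)*65 = (((1/3)*8)*17)*65 = ((8/3)*17)*65 = (136/3)*65 = 8840/3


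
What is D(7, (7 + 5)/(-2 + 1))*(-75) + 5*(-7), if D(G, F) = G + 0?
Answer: -560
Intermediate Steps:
D(G, F) = G
D(7, (7 + 5)/(-2 + 1))*(-75) + 5*(-7) = 7*(-75) + 5*(-7) = -525 - 35 = -560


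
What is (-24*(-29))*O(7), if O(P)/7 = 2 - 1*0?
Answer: 9744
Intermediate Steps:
O(P) = 14 (O(P) = 7*(2 - 1*0) = 7*(2 + 0) = 7*2 = 14)
(-24*(-29))*O(7) = -24*(-29)*14 = 696*14 = 9744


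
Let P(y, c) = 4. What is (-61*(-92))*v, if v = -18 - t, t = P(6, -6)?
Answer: -123464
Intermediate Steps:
t = 4
v = -22 (v = -18 - 1*4 = -18 - 4 = -22)
(-61*(-92))*v = -61*(-92)*(-22) = 5612*(-22) = -123464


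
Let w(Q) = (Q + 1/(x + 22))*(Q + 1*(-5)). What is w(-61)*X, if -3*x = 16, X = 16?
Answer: 1608816/25 ≈ 64353.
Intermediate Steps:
x = -16/3 (x = -⅓*16 = -16/3 ≈ -5.3333)
w(Q) = (-5 + Q)*(3/50 + Q) (w(Q) = (Q + 1/(-16/3 + 22))*(Q + 1*(-5)) = (Q + 1/(50/3))*(Q - 5) = (Q + 3/50)*(-5 + Q) = (3/50 + Q)*(-5 + Q) = (-5 + Q)*(3/50 + Q))
w(-61)*X = (-3/10 + (-61)² - 247/50*(-61))*16 = (-3/10 + 3721 + 15067/50)*16 = (100551/25)*16 = 1608816/25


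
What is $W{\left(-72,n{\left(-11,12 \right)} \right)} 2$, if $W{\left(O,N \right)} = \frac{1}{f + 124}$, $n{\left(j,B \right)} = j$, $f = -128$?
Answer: $- \frac{1}{2} \approx -0.5$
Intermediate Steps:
$W{\left(O,N \right)} = - \frac{1}{4}$ ($W{\left(O,N \right)} = \frac{1}{-128 + 124} = \frac{1}{-4} = - \frac{1}{4}$)
$W{\left(-72,n{\left(-11,12 \right)} \right)} 2 = \left(- \frac{1}{4}\right) 2 = - \frac{1}{2}$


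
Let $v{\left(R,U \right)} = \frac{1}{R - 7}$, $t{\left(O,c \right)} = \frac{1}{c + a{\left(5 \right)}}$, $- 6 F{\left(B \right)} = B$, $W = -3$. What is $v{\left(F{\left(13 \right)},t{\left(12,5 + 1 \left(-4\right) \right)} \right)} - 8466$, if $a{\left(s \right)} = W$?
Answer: $- \frac{465636}{55} \approx -8466.1$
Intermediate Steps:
$a{\left(s \right)} = -3$
$F{\left(B \right)} = - \frac{B}{6}$
$t{\left(O,c \right)} = \frac{1}{-3 + c}$ ($t{\left(O,c \right)} = \frac{1}{c - 3} = \frac{1}{-3 + c}$)
$v{\left(R,U \right)} = \frac{1}{-7 + R}$
$v{\left(F{\left(13 \right)},t{\left(12,5 + 1 \left(-4\right) \right)} \right)} - 8466 = \frac{1}{-7 - \frac{13}{6}} - 8466 = \frac{1}{- \frac{55}{6}} - 8466 = - \frac{6}{55} - 8466 = - \frac{465636}{55}$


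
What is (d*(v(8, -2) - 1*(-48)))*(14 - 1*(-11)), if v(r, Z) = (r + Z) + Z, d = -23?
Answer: -29900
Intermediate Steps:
v(r, Z) = r + 2*Z (v(r, Z) = (Z + r) + Z = r + 2*Z)
(d*(v(8, -2) - 1*(-48)))*(14 - 1*(-11)) = (-23*((8 + 2*(-2)) - 1*(-48)))*(14 - 1*(-11)) = (-23*((8 - 4) + 48))*(14 + 11) = -23*(4 + 48)*25 = -23*52*25 = -1196*25 = -29900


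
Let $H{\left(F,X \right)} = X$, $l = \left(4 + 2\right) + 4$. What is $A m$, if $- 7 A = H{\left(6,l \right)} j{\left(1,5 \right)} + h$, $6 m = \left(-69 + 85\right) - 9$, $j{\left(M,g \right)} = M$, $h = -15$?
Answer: $\frac{5}{6} \approx 0.83333$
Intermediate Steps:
$l = 10$ ($l = 6 + 4 = 10$)
$m = \frac{7}{6}$ ($m = \frac{\left(-69 + 85\right) - 9}{6} = \frac{16 - 9}{6} = \frac{1}{6} \cdot 7 = \frac{7}{6} \approx 1.1667$)
$A = \frac{5}{7}$ ($A = - \frac{10 \cdot 1 - 15}{7} = - \frac{10 - 15}{7} = \left(- \frac{1}{7}\right) \left(-5\right) = \frac{5}{7} \approx 0.71429$)
$A m = \frac{5}{7} \cdot \frac{7}{6} = \frac{5}{6}$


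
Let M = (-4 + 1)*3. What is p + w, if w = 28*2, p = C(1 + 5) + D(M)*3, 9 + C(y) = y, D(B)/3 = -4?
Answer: 17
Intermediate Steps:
M = -9 (M = -3*3 = -9)
D(B) = -12 (D(B) = 3*(-4) = -12)
C(y) = -9 + y
p = -39 (p = (-9 + (1 + 5)) - 12*3 = (-9 + 6) - 36 = -3 - 36 = -39)
w = 56
p + w = -39 + 56 = 17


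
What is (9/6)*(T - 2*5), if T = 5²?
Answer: 45/2 ≈ 22.500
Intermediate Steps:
T = 25
(9/6)*(T - 2*5) = (9/6)*(25 - 2*5) = (9*(⅙))*(25 - 10) = (3/2)*15 = 45/2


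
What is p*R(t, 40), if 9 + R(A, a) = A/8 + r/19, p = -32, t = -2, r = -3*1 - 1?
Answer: 5752/19 ≈ 302.74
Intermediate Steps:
r = -4 (r = -3 - 1 = -4)
R(A, a) = -175/19 + A/8 (R(A, a) = -9 + (A/8 - 4/19) = -9 + (-4/19 + A/8) = -175/19 + A/8)
p*R(t, 40) = -32*(-175/19 + (⅛)*(-2)) = -32*(-175/19 - ¼) = -32*(-719/76) = 5752/19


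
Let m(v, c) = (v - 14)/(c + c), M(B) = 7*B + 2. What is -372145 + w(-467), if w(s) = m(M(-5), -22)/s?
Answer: -7646835507/20548 ≈ -3.7215e+5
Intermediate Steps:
M(B) = 2 + 7*B
m(v, c) = (-14 + v)/(2*c) (m(v, c) = (-14 + v)/((2*c)) = (-14 + v)*(1/(2*c)) = (-14 + v)/(2*c))
w(s) = 47/(44*s) (w(s) = ((½)*(-14 + (2 + 7*(-5)))/(-22))/s = ((½)*(-1/22)*(-14 + (2 - 35)))/s = ((½)*(-1/22)*(-14 - 33))/s = ((½)*(-1/22)*(-47))/s = 47/(44*s))
-372145 + w(-467) = -372145 + (47/44)/(-467) = -372145 + (47/44)*(-1/467) = -372145 - 47/20548 = -7646835507/20548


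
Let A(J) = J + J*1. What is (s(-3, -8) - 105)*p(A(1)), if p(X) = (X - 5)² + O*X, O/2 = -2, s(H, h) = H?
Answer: -108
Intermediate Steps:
A(J) = 2*J (A(J) = J + J = 2*J)
O = -4 (O = 2*(-2) = -4)
p(X) = (-5 + X)² - 4*X (p(X) = (X - 5)² - 4*X = (-5 + X)² - 4*X)
(s(-3, -8) - 105)*p(A(1)) = (-3 - 105)*((-5 + 2*1)² - 8) = -108*((-5 + 2)² - 4*2) = -108*((-3)² - 8) = -108*(9 - 8) = -108*1 = -108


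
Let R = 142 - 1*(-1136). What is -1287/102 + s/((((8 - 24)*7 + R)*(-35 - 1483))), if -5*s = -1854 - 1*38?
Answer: -86288377/6838590 ≈ -12.618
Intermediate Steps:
R = 1278 (R = 142 + 1136 = 1278)
s = 1892/5 (s = -(-1854 - 1*38)/5 = -(-1854 - 38)/5 = -⅕*(-1892) = 1892/5 ≈ 378.40)
-1287/102 + s/((((8 - 24)*7 + R)*(-35 - 1483))) = -1287/102 + 1892/(5*((((8 - 24)*7 + 1278)*(-35 - 1483)))) = -1287*1/102 + 1892/(5*(((-16*7 + 1278)*(-1518)))) = -429/34 + 1892/(5*(((-112 + 1278)*(-1518)))) = -429/34 + 1892/(5*((1166*(-1518)))) = -429/34 + (1892/5)/(-1769988) = -429/34 + (1892/5)*(-1/1769988) = -429/34 - 43/201135 = -86288377/6838590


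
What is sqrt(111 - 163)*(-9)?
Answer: -18*I*sqrt(13) ≈ -64.9*I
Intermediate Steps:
sqrt(111 - 163)*(-9) = sqrt(-52)*(-9) = (2*I*sqrt(13))*(-9) = -18*I*sqrt(13)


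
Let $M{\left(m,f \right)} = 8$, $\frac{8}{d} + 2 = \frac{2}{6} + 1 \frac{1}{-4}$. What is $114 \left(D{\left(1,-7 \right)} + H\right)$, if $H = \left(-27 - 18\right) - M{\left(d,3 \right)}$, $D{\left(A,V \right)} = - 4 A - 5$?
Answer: $-7068$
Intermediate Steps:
$d = - \frac{96}{23}$ ($d = \frac{8}{-2 + \left(\frac{2}{6} + 1 \frac{1}{-4}\right)} = \frac{8}{-2 + \left(2 \cdot \frac{1}{6} + 1 \left(- \frac{1}{4}\right)\right)} = \frac{8}{-2 + \left(\frac{1}{3} - \frac{1}{4}\right)} = \frac{8}{-2 + \frac{1}{12}} = \frac{8}{- \frac{23}{12}} = 8 \left(- \frac{12}{23}\right) = - \frac{96}{23} \approx -4.1739$)
$D{\left(A,V \right)} = -5 - 4 A$
$H = -53$ ($H = \left(-27 - 18\right) - 8 = -45 - 8 = -53$)
$114 \left(D{\left(1,-7 \right)} + H\right) = 114 \left(\left(-5 - 4\right) - 53\right) = 114 \left(-9 - 53\right) = 114 \left(-62\right) = -7068$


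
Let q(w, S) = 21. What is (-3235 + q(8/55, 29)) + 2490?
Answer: -724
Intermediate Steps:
(-3235 + q(8/55, 29)) + 2490 = (-3235 + 21) + 2490 = -3214 + 2490 = -724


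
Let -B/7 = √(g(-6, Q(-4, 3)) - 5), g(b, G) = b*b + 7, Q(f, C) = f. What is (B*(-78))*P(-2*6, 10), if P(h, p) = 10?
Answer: 5460*√38 ≈ 33658.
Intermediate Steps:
g(b, G) = 7 + b² (g(b, G) = b² + 7 = 7 + b²)
B = -7*√38 (B = -7*√((7 + (-6)²) - 5) = -7*√((7 + 36) - 5) = -7*√(43 - 5) = -7*√38 ≈ -43.151)
(B*(-78))*P(-2*6, 10) = (-7*√38*(-78))*10 = (546*√38)*10 = 5460*√38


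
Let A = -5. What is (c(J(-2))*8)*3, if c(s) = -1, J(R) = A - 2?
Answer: -24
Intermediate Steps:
J(R) = -7 (J(R) = -5 - 2 = -7)
(c(J(-2))*8)*3 = -1*8*3 = -8*3 = -24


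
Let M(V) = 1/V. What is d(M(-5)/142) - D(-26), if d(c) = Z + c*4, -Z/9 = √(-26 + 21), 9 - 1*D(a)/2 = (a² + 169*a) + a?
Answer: -2664632/355 - 9*I*√5 ≈ -7506.0 - 20.125*I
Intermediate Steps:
D(a) = 18 - 340*a - 2*a² (D(a) = 18 - 2*((a² + 169*a) + a) = 18 - 2*(a² + 170*a) = 18 + (-340*a - 2*a²) = 18 - 340*a - 2*a²)
Z = -9*I*√5 (Z = -9*√(-26 + 21) = -9*I*√5 ≈ -20.125*I)
d(c) = 4*c - 9*I*√5 (d(c) = -9*I*√5 + c*4 = -9*I*√5 + 4*c = 4*c - 9*I*√5)
d(M(-5)/142) - D(-26) = (4*(1/(-5*142)) - 9*I*√5) - (18 - 340*(-26) - 2*(-26)²) = (4*(-⅕*1/142) - 9*I*√5) - (18 + 8840 - 2*676) = (4*(-1/710) - 9*I*√5) - (18 + 8840 - 1352) = (-2/355 - 9*I*√5) - 1*7506 = (-2/355 - 9*I*√5) - 7506 = -2664632/355 - 9*I*√5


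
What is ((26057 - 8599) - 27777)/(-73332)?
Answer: 10319/73332 ≈ 0.14072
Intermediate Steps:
((26057 - 8599) - 27777)/(-73332) = (17458 - 27777)*(-1/73332) = -10319*(-1/73332) = 10319/73332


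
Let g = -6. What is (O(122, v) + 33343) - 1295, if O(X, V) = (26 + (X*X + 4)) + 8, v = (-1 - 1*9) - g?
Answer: 46970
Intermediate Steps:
v = -4 (v = (-1 - 1*9) - 1*(-6) = (-1 - 9) + 6 = -10 + 6 = -4)
O(X, V) = 38 + X**2 (O(X, V) = (26 + (X**2 + 4)) + 8 = (26 + (4 + X**2)) + 8 = (30 + X**2) + 8 = 38 + X**2)
(O(122, v) + 33343) - 1295 = ((38 + 122**2) + 33343) - 1295 = ((38 + 14884) + 33343) - 1295 = (14922 + 33343) - 1295 = 48265 - 1295 = 46970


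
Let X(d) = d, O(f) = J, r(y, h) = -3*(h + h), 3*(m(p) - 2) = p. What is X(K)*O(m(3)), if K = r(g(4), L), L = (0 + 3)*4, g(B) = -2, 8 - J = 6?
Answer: -144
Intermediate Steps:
J = 2 (J = 8 - 1*6 = 8 - 6 = 2)
L = 12 (L = 3*4 = 12)
m(p) = 2 + p/3
r(y, h) = -6*h
O(f) = 2
K = -72 (K = -6*12 = -72)
X(K)*O(m(3)) = -72*2 = -144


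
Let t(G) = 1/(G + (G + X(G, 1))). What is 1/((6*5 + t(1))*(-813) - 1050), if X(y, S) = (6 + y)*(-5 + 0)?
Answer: -11/279569 ≈ -3.9346e-5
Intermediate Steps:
X(y, S) = -30 - 5*y (X(y, S) = (6 + y)*(-5) = -30 - 5*y)
t(G) = 1/(-30 - 3*G) (t(G) = 1/(G + (G + (-30 - 5*G))) = 1/(G + (-30 - 4*G)) = 1/(-30 - 3*G))
1/((6*5 + t(1))*(-813) - 1050) = 1/((6*5 - 1/(30 + 3*1))*(-813) - 1050) = 1/((30 - 1/(30 + 3))*(-813) - 1050) = 1/((30 - 1/33)*(-813) - 1050) = 1/((989/33)*(-813) - 1050) = 1/(-268019/11 - 1050) = 1/(-279569/11) = -11/279569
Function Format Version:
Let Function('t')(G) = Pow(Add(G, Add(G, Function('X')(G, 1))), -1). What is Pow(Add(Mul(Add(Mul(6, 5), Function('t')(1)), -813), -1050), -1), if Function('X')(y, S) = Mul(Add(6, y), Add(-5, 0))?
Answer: Rational(-11, 279569) ≈ -3.9346e-5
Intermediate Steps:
Function('X')(y, S) = Add(-30, Mul(-5, y)) (Function('X')(y, S) = Mul(Add(6, y), -5) = Add(-30, Mul(-5, y)))
Function('t')(G) = Pow(Add(-30, Mul(-3, G)), -1) (Function('t')(G) = Pow(Add(G, Add(G, Add(-30, Mul(-5, G)))), -1) = Pow(Add(G, Add(-30, Mul(-4, G))), -1) = Pow(Add(-30, Mul(-3, G)), -1))
Pow(Add(Mul(Add(Mul(6, 5), Function('t')(1)), -813), -1050), -1) = Pow(Add(Mul(Add(Mul(6, 5), Mul(-1, Pow(Add(30, Mul(3, 1)), -1))), -813), -1050), -1) = Pow(Add(Mul(Add(30, Mul(-1, Pow(Add(30, 3), -1))), -813), -1050), -1) = Pow(Add(Mul(Add(30, Mul(-1, Pow(33, -1))), -813), -1050), -1) = Pow(Add(Mul(Add(30, Mul(-1, Rational(1, 33))), -813), -1050), -1) = Pow(Add(Mul(Add(30, Rational(-1, 33)), -813), -1050), -1) = Pow(Add(Mul(Rational(989, 33), -813), -1050), -1) = Pow(Add(Rational(-268019, 11), -1050), -1) = Pow(Rational(-279569, 11), -1) = Rational(-11, 279569)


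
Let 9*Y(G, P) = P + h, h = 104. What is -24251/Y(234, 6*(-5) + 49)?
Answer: -72753/41 ≈ -1774.5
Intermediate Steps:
Y(G, P) = 104/9 + P/9 (Y(G, P) = (P + 104)/9 = (104 + P)/9 = 104/9 + P/9)
-24251/Y(234, 6*(-5) + 49) = -24251/(104/9 + (6*(-5) + 49)/9) = -24251/(104/9 + (-30 + 49)/9) = -24251/(104/9 + (⅑)*19) = -24251/(104/9 + 19/9) = -24251/41/3 = -24251*3/41 = -72753/41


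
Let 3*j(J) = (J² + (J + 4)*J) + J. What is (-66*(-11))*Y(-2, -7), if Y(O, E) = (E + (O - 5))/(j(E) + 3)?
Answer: -847/2 ≈ -423.50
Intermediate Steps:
j(J) = J/3 + J²/3 + J*(4 + J)/3 (j(J) = ((J² + (J + 4)*J) + J)/3 = ((J² + (4 + J)*J) + J)/3 = ((J² + J*(4 + J)) + J)/3 = (J + J² + J*(4 + J))/3 = J/3 + J²/3 + J*(4 + J)/3)
Y(O, E) = (-5 + E + O)/(3 + E*(5 + 2*E)/3) (Y(O, E) = (E + (O - 5))/(E*(5 + 2*E)/3 + 3) = (E + (-5 + O))/(3 + E*(5 + 2*E)/3) = (-5 + E + O)/(3 + E*(5 + 2*E)/3))
(-66*(-11))*Y(-2, -7) = (-66*(-11))*(3*(-5 - 7 - 2)/(9 - 7*(5 + 2*(-7)))) = 726*(3*(-14)/(9 - 7*(5 - 14))) = 726*(3*(-14)/(9 - 7*(-9))) = 726*(3*(-14)/(9 + 63)) = 726*(3*(-14)/72) = 726*(3*(1/72)*(-14)) = 726*(-7/12) = -847/2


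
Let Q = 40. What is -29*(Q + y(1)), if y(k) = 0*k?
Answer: -1160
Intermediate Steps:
y(k) = 0
-29*(Q + y(1)) = -29*(40 + 0) = -29*40 = -1160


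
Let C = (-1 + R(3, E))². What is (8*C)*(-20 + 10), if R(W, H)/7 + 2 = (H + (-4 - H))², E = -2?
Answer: -752720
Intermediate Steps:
R(W, H) = 98 (R(W, H) = -14 + 7*(H + (-4 - H))² = -14 + 7*(-4)² = -14 + 7*16 = -14 + 112 = 98)
C = 9409 (C = (-1 + 98)² = 97² = 9409)
(8*C)*(-20 + 10) = (8*9409)*(-20 + 10) = 75272*(-10) = -752720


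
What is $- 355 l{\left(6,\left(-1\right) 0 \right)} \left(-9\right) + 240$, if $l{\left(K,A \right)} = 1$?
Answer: $3435$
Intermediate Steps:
$- 355 l{\left(6,\left(-1\right) 0 \right)} \left(-9\right) + 240 = - 355 \cdot 1 \left(-9\right) + 240 = \left(-355\right) \left(-9\right) + 240 = 3195 + 240 = 3435$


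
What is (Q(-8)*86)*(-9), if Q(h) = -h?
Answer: -6192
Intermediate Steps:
(Q(-8)*86)*(-9) = (-1*(-8)*86)*(-9) = (8*86)*(-9) = 688*(-9) = -6192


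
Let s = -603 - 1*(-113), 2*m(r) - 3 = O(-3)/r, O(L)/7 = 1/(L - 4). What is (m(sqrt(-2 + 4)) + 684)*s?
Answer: -335895 + 245*sqrt(2)/2 ≈ -3.3572e+5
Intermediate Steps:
O(L) = 7/(-4 + L) (O(L) = 7/(L - 4) = 7/(-4 + L))
m(r) = 3/2 - 1/(2*r) (m(r) = 3/2 + ((7/(-4 - 3))/r)/2 = 3/2 + ((7/(-7))/r)/2 = 3/2 + ((7*(-1/7))/r)/2 = 3/2 + (-1/r)/2 = 3/2 - 1/(2*r))
s = -490 (s = -603 + 113 = -490)
(m(sqrt(-2 + 4)) + 684)*s = ((-1 + 3*sqrt(-2 + 4))/(2*(sqrt(-2 + 4))) + 684)*(-490) = ((-1 + 3*sqrt(2))/(2*(sqrt(2))) + 684)*(-490) = ((sqrt(2)/2)*(-1 + 3*sqrt(2))/2 + 684)*(-490) = (sqrt(2)*(-1 + 3*sqrt(2))/4 + 684)*(-490) = (684 + sqrt(2)*(-1 + 3*sqrt(2))/4)*(-490) = -335160 - 245*sqrt(2)*(-1 + 3*sqrt(2))/2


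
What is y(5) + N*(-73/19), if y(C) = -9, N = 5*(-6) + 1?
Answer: 1946/19 ≈ 102.42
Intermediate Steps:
N = -29 (N = -30 + 1 = -29)
y(5) + N*(-73/19) = -9 - (-2117)/19 = -9 - 29*(-73/19) = -9 + 2117/19 = 1946/19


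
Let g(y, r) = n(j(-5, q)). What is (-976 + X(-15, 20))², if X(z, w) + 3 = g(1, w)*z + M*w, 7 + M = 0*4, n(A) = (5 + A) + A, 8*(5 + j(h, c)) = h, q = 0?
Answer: 16818201/16 ≈ 1.0511e+6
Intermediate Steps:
j(h, c) = -5 + h/8
n(A) = 5 + 2*A
g(y, r) = -25/4 (g(y, r) = 5 + 2*(-5 + (⅛)*(-5)) = 5 + 2*(-5 - 5/8) = 5 + 2*(-45/8) = 5 - 45/4 = -25/4)
M = -7 (M = -7 + 0*4 = -7 + 0 = -7)
X(z, w) = -3 - 7*w - 25*z/4 (X(z, w) = -3 + (-25*z/4 - 7*w) = -3 + (-7*w - 25*z/4) = -3 - 7*w - 25*z/4)
(-976 + X(-15, 20))² = (-976 + (-3 - 7*20 - 25/4*(-15)))² = (-976 + (-3 - 140 + 375/4))² = (-976 - 197/4)² = (-4101/4)² = 16818201/16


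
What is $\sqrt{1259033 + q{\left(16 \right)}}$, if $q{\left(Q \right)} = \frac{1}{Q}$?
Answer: $\frac{3 \sqrt{2238281}}{4} \approx 1122.1$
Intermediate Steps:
$\sqrt{1259033 + q{\left(16 \right)}} = \sqrt{1259033 + \frac{1}{16}} = \sqrt{\frac{20144529}{16}} = \frac{3 \sqrt{2238281}}{4}$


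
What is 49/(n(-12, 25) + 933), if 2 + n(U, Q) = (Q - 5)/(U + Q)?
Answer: 637/12123 ≈ 0.052545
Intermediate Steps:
n(U, Q) = -2 + (-5 + Q)/(Q + U) (n(U, Q) = -2 + (Q - 5)/(U + Q) = -2 + (-5 + Q)/(Q + U))
49/(n(-12, 25) + 933) = 49/((-5 - 1*25 - 2*(-12))/(25 - 12) + 933) = 49/((-5 - 25 + 24)/13 + 933) = 49/((1/13)*(-6) + 933) = 49/(-6/13 + 933) = 49/(12123/13) = (13/12123)*49 = 637/12123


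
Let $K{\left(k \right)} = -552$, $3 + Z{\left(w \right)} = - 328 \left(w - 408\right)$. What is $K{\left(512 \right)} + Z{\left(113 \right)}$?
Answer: $96205$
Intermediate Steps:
$Z{\left(w \right)} = 133821 - 328 w$ ($Z{\left(w \right)} = -3 - 328 \left(w - 408\right) = -3 - 328 \left(-408 + w\right) = -3 - \left(-133824 + 328 w\right) = 133821 - 328 w$)
$K{\left(512 \right)} + Z{\left(113 \right)} = -552 + \left(133821 - 37064\right) = -552 + 96757 = 96205$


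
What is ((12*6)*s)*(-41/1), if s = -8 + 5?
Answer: 8856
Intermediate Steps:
s = -3
((12*6)*s)*(-41/1) = ((12*6)*(-3))*(-41/1) = (72*(-3))*(-41*1) = -216*(-41) = 8856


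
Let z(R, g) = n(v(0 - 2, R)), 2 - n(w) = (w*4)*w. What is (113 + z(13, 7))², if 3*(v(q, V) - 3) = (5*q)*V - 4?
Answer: 3777946225/81 ≈ 4.6641e+7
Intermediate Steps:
v(q, V) = 5/3 + 5*V*q/3 (v(q, V) = 3 + ((5*q)*V - 4)/3 = 3 + (5*V*q - 4)/3 = 3 + (-4 + 5*V*q)/3 = 3 + (-4/3 + 5*V*q/3) = 5/3 + 5*V*q/3)
n(w) = 2 - 4*w² (n(w) = 2 - w*4*w = 2 - 4*w*w = 2 - 4*w²)
z(R, g) = 2 - 4*(5/3 - 10*R/3)² (z(R, g) = 2 - 4*(5/3 + 5*R*(0 - 2)/3)² = 2 - 4*(5/3 + (5/3)*R*(-2))² = 2 - 4*(5/3 - 10*R/3)²)
(113 + z(13, 7))² = (113 + (2 - 100*(-1 + 2*13)²/9))² = (113 + (2 - 100*(-1 + 26)²/9))² = (113 + (2 - 100/9*25²))² = (113 + (2 - 100/9*625))² = (113 + (2 - 62500/9))² = (113 - 62482/9)² = (-61465/9)² = 3777946225/81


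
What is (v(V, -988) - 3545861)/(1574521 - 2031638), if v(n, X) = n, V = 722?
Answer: 3545139/457117 ≈ 7.7554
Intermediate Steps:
(v(V, -988) - 3545861)/(1574521 - 2031638) = (722 - 3545861)/(1574521 - 2031638) = -3545139/(-457117) = -3545139*(-1/457117) = 3545139/457117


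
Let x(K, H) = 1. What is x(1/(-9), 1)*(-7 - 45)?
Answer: -52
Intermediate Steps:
x(1/(-9), 1)*(-7 - 45) = 1*(-7 - 45) = 1*(-52) = -52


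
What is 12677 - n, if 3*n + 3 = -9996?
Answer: 16010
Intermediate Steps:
n = -3333 (n = -1 + (⅓)*(-9996) = -1 - 3332 = -3333)
12677 - n = 12677 - 1*(-3333) = 12677 + 3333 = 16010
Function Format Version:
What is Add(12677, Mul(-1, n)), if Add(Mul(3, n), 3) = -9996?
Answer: 16010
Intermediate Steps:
n = -3333 (n = Add(-1, Mul(Rational(1, 3), -9996)) = Add(-1, -3332) = -3333)
Add(12677, Mul(-1, n)) = Add(12677, Mul(-1, -3333)) = Add(12677, 3333) = 16010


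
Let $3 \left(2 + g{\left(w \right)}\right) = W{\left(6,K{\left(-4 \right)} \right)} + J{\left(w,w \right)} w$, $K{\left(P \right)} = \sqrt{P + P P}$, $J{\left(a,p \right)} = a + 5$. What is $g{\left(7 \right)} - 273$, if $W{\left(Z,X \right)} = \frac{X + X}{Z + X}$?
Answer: $- \frac{742}{3} + \frac{\sqrt{3}}{3} \approx -246.76$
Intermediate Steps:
$J{\left(a,p \right)} = 5 + a$
$K{\left(P \right)} = \sqrt{P + P^{2}}$
$W{\left(Z,X \right)} = \frac{2 X}{X + Z}$
$g{\left(w \right)} = -2 + \frac{w \left(5 + w\right)}{3} + \frac{4 \sqrt{3}}{3 \left(6 + 2 \sqrt{3}\right)}$ ($g{\left(w \right)} = -2 + \frac{\frac{2 \sqrt{- 4 \left(1 - 4\right)}}{\sqrt{- 4 \left(1 - 4\right)} + 6} + \left(5 + w\right) w}{3} = -2 + \frac{\frac{2 \sqrt{\left(-4\right) \left(-3\right)}}{\sqrt{\left(-4\right) \left(-3\right)} + 6} + w \left(5 + w\right)}{3} = -2 + \frac{\frac{2 \sqrt{12}}{\sqrt{12} + 6} + w \left(5 + w\right)}{3} = -2 + \frac{\frac{2 \cdot 2 \sqrt{3}}{2 \sqrt{3} + 6} + w \left(5 + w\right)}{3} = -2 + \frac{\frac{2 \cdot 2 \sqrt{3}}{6 + 2 \sqrt{3}} + w \left(5 + w\right)}{3} = -2 + \frac{\frac{4 \sqrt{3}}{6 + 2 \sqrt{3}} + w \left(5 + w\right)}{3} = -2 + \frac{w \left(5 + w\right) + \frac{4 \sqrt{3}}{6 + 2 \sqrt{3}}}{3} = -2 + \left(\frac{w \left(5 + w\right)}{3} + \frac{4 \sqrt{3}}{3 \left(6 + 2 \sqrt{3}\right)}\right) = -2 + \frac{w \left(5 + w\right)}{3} + \frac{4 \sqrt{3}}{3 \left(6 + 2 \sqrt{3}\right)}$)
$g{\left(7 \right)} - 273 = \left(- \frac{7}{3} + \frac{\sqrt{3}}{3} + \frac{7^{2}}{3} + \frac{5}{3} \cdot 7\right) - 273 = \left(- \frac{7}{3} + \frac{\sqrt{3}}{3} + \frac{1}{3} \cdot 49 + \frac{35}{3}\right) - 273 = \left(- \frac{7}{3} + \frac{\sqrt{3}}{3} + \frac{49}{3} + \frac{35}{3}\right) - 273 = \left(\frac{77}{3} + \frac{\sqrt{3}}{3}\right) - 273 = - \frac{742}{3} + \frac{\sqrt{3}}{3}$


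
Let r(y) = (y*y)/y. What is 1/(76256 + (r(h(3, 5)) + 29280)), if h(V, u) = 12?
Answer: 1/105548 ≈ 9.4744e-6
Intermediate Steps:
r(y) = y (r(y) = y²/y = y)
1/(76256 + (r(h(3, 5)) + 29280)) = 1/(76256 + (12 + 29280)) = 1/(76256 + 29292) = 1/105548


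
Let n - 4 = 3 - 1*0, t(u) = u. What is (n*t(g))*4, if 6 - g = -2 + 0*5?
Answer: 224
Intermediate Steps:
g = 8 (g = 6 - (-2 + 0*5) = 6 - (-2 + 0) = 6 - 1*(-2) = 6 + 2 = 8)
n = 7 (n = 4 + (3 - 1*0) = 4 + (3 + 0) = 4 + 3 = 7)
(n*t(g))*4 = (7*8)*4 = 56*4 = 224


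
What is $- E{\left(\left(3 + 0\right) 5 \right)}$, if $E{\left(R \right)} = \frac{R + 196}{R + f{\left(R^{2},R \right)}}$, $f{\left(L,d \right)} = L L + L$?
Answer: $- \frac{211}{50865} \approx -0.0041482$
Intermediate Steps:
$f{\left(L,d \right)} = L + L^{2}$ ($f{\left(L,d \right)} = L^{2} + L = L + L^{2}$)
$E{\left(R \right)} = \frac{196 + R}{R + R^{2} \left(1 + R^{2}\right)}$ ($E{\left(R \right)} = \frac{R + 196}{R + R^{2} \left(1 + R^{2}\right)} = \frac{196 + R}{R + R^{2} \left(1 + R^{2}\right)}$)
$- E{\left(\left(3 + 0\right) 5 \right)} = - \frac{196 + \left(3 + 0\right) 5}{\left(3 + 0\right) 5 \left(1 + \left(3 + 0\right) 5 + \left(\left(3 + 0\right) 5\right)^{3}\right)} = - \frac{196 + 3 \cdot 5}{3 \cdot 5 \left(1 + 3 \cdot 5 + \left(3 \cdot 5\right)^{3}\right)} = - \frac{196 + 15}{15 \left(1 + 15 + 15^{3}\right)} = - \frac{211}{15 \left(1 + 15 + 3375\right)} = - \frac{211}{15 \cdot 3391} = \left(-1\right) \frac{211}{50865} = - \frac{211}{50865}$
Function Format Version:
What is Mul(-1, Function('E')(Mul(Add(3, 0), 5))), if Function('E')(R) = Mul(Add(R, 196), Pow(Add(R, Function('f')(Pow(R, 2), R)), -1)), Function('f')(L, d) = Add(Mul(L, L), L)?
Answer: Rational(-211, 50865) ≈ -0.0041482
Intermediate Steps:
Function('f')(L, d) = Add(L, Pow(L, 2)) (Function('f')(L, d) = Add(Pow(L, 2), L) = Add(L, Pow(L, 2)))
Function('E')(R) = Mul(Pow(Add(R, Mul(Pow(R, 2), Add(1, Pow(R, 2)))), -1), Add(196, R)) (Function('E')(R) = Mul(Add(R, 196), Pow(Add(R, Mul(Pow(R, 2), Add(1, Pow(R, 2)))), -1)) = Mul(Add(196, R), Pow(Add(R, Mul(Pow(R, 2), Add(1, Pow(R, 2)))), -1)) = Mul(Pow(Add(R, Mul(Pow(R, 2), Add(1, Pow(R, 2)))), -1), Add(196, R)))
Mul(-1, Function('E')(Mul(Add(3, 0), 5))) = Mul(-1, Mul(Pow(Mul(Add(3, 0), 5), -1), Pow(Add(1, Mul(Add(3, 0), 5), Pow(Mul(Add(3, 0), 5), 3)), -1), Add(196, Mul(Add(3, 0), 5)))) = Mul(-1, Mul(Pow(Mul(3, 5), -1), Pow(Add(1, Mul(3, 5), Pow(Mul(3, 5), 3)), -1), Add(196, Mul(3, 5)))) = Mul(-1, Mul(Pow(15, -1), Pow(Add(1, 15, Pow(15, 3)), -1), Add(196, 15))) = Mul(-1, Mul(Rational(1, 15), Pow(Add(1, 15, 3375), -1), 211)) = Mul(-1, Mul(Rational(1, 15), Pow(3391, -1), 211)) = Mul(-1, Mul(Rational(1, 15), Rational(1, 3391), 211)) = Mul(-1, Rational(211, 50865)) = Rational(-211, 50865)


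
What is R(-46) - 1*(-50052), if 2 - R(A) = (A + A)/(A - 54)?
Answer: 1251327/25 ≈ 50053.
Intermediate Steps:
R(A) = 2 - 2*A/(-54 + A) (R(A) = 2 - (A + A)/(A - 54) = 2 - 2*A/(-54 + A))
R(-46) - 1*(-50052) = -108/(-54 - 46) - 1*(-50052) = -108/(-100) + 50052 = -108*(-1/100) + 50052 = 27/25 + 50052 = 1251327/25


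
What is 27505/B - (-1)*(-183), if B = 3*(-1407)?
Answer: -799948/4221 ≈ -189.52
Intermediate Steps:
B = -4221
27505/B - (-1)*(-183) = 27505/(-4221) - (-1)*(-183) = 27505*(-1/4221) - 1*183 = -27505/4221 - 183 = -799948/4221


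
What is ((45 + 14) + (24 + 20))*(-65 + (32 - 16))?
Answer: -5047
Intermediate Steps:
((45 + 14) + (24 + 20))*(-65 + (32 - 16)) = (59 + 44)*(-65 + 16) = 103*(-49) = -5047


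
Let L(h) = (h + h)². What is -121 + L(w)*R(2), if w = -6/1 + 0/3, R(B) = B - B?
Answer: -121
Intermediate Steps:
R(B) = 0
w = -6 (w = -6*1 + 0*(⅓) = -6 + 0 = -6)
L(h) = 4*h² (L(h) = (2*h)² = 4*h²)
-121 + L(w)*R(2) = -121 + (4*(-6)²)*0 = -121 + (4*36)*0 = -121 + 144*0 = -121 + 0 = -121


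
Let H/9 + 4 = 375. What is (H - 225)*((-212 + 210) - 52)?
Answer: -168156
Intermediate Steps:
H = 3339 (H = -36 + 9*375 = -36 + 3375 = 3339)
(H - 225)*((-212 + 210) - 52) = (3339 - 225)*((-212 + 210) - 52) = 3114*(-2 - 52) = 3114*(-54) = -168156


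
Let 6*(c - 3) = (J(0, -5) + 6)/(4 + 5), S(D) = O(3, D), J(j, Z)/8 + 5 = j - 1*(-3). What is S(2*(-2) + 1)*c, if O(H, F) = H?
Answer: 76/9 ≈ 8.4444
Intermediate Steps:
J(j, Z) = -16 + 8*j (J(j, Z) = -40 + 8*(j - 1*(-3)) = -40 + 8*(j + 3) = -40 + 8*(3 + j) = -40 + (24 + 8*j) = -16 + 8*j)
S(D) = 3
c = 76/27 (c = 3 + (((-16 + 8*0) + 6)/(4 + 5))/6 = 3 + (((-16 + 0) + 6)/9)/6 = 3 + ((-16 + 6)*(1/9))/6 = 3 + (-10*1/9)/6 = 3 + (1/6)*(-10/9) = 3 - 5/27 = 76/27 ≈ 2.8148)
S(2*(-2) + 1)*c = 3*(76/27) = 76/9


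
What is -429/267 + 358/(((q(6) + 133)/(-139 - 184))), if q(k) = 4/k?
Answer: -30931621/35689 ≈ -866.70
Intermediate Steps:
-429/267 + 358/(((q(6) + 133)/(-139 - 184))) = -429/267 + 358/(((4/6 + 133)/(-139 - 184))) = -429*1/267 + 358/(((4*(1/6) + 133)/(-323))) = -143/89 + 358/(((2/3 + 133)*(-1/323))) = -143/89 + 358/(((401/3)*(-1/323))) = -143/89 + 358/(-401/969) = -143/89 + 358*(-969/401) = -143/89 - 346902/401 = -30931621/35689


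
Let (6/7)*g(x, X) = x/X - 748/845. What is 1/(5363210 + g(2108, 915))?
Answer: 463905/2488020702838 ≈ 1.8646e-7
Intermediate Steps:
g(x, X) = -2618/2535 + 7*x/(6*X) (g(x, X) = 7*(x/X - 748/845)/6 = 7*(-748/845 + x/X)/6 = -2618/2535 + 7*x/(6*X))
1/(5363210 + g(2108, 915)) = 1/(5363210 + (7/5070)*(-748*915 + 845*2108)/915) = 1/(5363210 + (7/5070)*(1/915)*(-684420 + 1781260)) = 1/(5363210 + (7/5070)*(1/915)*1096840) = 1/(5363210 + 767788/463905) = 1/(2488020702838/463905) = 463905/2488020702838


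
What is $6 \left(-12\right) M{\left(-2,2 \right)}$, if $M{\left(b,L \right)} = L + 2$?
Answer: $-288$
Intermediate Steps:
$M{\left(b,L \right)} = 2 + L$
$6 \left(-12\right) M{\left(-2,2 \right)} = 6 \left(-12\right) \left(2 + 2\right) = \left(-72\right) 4 = -288$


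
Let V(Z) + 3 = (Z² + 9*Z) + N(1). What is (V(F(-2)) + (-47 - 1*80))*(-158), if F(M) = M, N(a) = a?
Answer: 22594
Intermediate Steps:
V(Z) = -2 + Z² + 9*Z (V(Z) = -3 + ((Z² + 9*Z) + 1) = -3 + (1 + Z² + 9*Z) = -2 + Z² + 9*Z)
(V(F(-2)) + (-47 - 1*80))*(-158) = ((-2 + (-2)² + 9*(-2)) + (-47 - 1*80))*(-158) = ((-2 + 4 - 18) + (-47 - 80))*(-158) = (-16 - 127)*(-158) = -143*(-158) = 22594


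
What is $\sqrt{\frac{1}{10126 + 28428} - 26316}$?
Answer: $\frac{i \sqrt{39116389626902}}{38554} \approx 162.22 i$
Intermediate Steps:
$\sqrt{\frac{1}{10126 + 28428} - 26316} = \sqrt{\frac{1}{38554} - 26316} = \sqrt{- \frac{1014587063}{38554}} = \frac{i \sqrt{39116389626902}}{38554}$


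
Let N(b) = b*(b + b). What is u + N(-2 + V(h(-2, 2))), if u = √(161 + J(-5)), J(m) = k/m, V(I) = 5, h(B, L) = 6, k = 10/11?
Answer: 18 + √19459/11 ≈ 30.681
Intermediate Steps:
k = 10/11 (k = 10*(1/11) = 10/11 ≈ 0.90909)
J(m) = 10/(11*m)
u = √19459/11 (u = √(161 + (10/11)/(-5)) = √(161 + (10/11)*(-⅕)) = √(161 - 2/11) = √(1769/11) = √19459/11 ≈ 12.681)
N(b) = 2*b² (N(b) = b*(2*b) = 2*b²)
u + N(-2 + V(h(-2, 2))) = √19459/11 + 2*(-2 + 5)² = √19459/11 + 2*3² = √19459/11 + 2*9 = √19459/11 + 18 = 18 + √19459/11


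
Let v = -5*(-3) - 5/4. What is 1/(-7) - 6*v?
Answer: -1157/14 ≈ -82.643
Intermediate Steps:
v = 55/4 (v = 15 - 5*1/4 = 15 - 5/4 = 55/4 ≈ 13.750)
1/(-7) - 6*v = 1/(-7) - 6*55/4 = -1/7 - 165/2 = -1157/14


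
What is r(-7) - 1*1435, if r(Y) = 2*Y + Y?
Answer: -1456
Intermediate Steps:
r(Y) = 3*Y
r(-7) - 1*1435 = 3*(-7) - 1*1435 = -21 - 1435 = -1456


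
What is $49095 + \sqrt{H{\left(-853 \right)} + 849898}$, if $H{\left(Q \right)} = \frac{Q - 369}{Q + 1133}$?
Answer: $49095 + \frac{\sqrt{4164478815}}{70} \approx 50017.0$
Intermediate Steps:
$H{\left(Q \right)} = \frac{-369 + Q}{1133 + Q}$
$49095 + \sqrt{H{\left(-853 \right)} + 849898} = 49095 + \sqrt{\frac{-369 - 853}{1133 - 853} + 849898} = 49095 + \sqrt{\frac{1}{280} \left(-1222\right) + 849898} = 49095 + \sqrt{- \frac{611}{140} + 849898} = 49095 + \sqrt{\frac{118985109}{140}} = 49095 + \frac{\sqrt{4164478815}}{70}$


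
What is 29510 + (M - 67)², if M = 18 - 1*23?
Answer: 34694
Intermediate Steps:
M = -5 (M = 18 - 23 = -5)
29510 + (M - 67)² = 29510 + (-5 - 67)² = 29510 + (-72)² = 29510 + 5184 = 34694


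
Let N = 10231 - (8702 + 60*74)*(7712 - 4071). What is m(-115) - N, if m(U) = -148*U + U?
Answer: 47856696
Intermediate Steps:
m(U) = -147*U
N = -47839791 (N = 10231 - (8702 + 4440)*3641 = 10231 - 13142*3641 = 10231 - 1*47850022 = 10231 - 47850022 = -47839791)
m(-115) - N = -147*(-115) - 1*(-47839791) = 16905 + 47839791 = 47856696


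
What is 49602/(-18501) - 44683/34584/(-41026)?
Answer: -3351268234885/1250000845104 ≈ -2.6810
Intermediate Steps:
49602/(-18501) - 44683/34584/(-41026) = 49602*(-1/18501) - 44683*1/34584*(-1/41026) = -2362/881 - 44683/34584*(-1/41026) = -2362/881 + 44683/1418843184 = -3351268234885/1250000845104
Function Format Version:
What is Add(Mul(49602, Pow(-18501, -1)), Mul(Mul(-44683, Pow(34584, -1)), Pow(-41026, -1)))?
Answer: Rational(-3351268234885, 1250000845104) ≈ -2.6810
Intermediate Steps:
Add(Mul(49602, Pow(-18501, -1)), Mul(Mul(-44683, Pow(34584, -1)), Pow(-41026, -1))) = Add(Mul(49602, Rational(-1, 18501)), Mul(Mul(-44683, Rational(1, 34584)), Rational(-1, 41026))) = Add(Rational(-2362, 881), Mul(Rational(-44683, 34584), Rational(-1, 41026))) = Add(Rational(-2362, 881), Rational(44683, 1418843184)) = Rational(-3351268234885, 1250000845104)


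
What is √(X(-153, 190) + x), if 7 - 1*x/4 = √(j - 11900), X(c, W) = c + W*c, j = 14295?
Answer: √(-29195 - 4*√2395) ≈ 171.44*I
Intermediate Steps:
x = 28 - 4*√2395 (x = 28 - 4*√(14295 - 11900) = 28 - 4*√2395 ≈ -167.75)
√(X(-153, 190) + x) = √(-153*(1 + 190) + (28 - 4*√2395)) = √(-153*191 + (28 - 4*√2395)) = √(-29223 + (28 - 4*√2395)) = √(-29195 - 4*√2395)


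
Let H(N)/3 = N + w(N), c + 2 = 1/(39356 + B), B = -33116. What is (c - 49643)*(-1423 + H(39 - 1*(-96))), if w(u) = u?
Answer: 189898081787/6240 ≈ 3.0432e+7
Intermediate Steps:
c = -12479/6240 (c = -2 + 1/(39356 - 33116) = -2 + 1/6240 = -12479/6240 ≈ -1.9998)
H(N) = 6*N (H(N) = 3*(N + N) = 3*(2*N) = 6*N)
(c - 49643)*(-1423 + H(39 - 1*(-96))) = (-12479/6240 - 49643)*(-1423 + 6*(39 - 1*(-96))) = -309784799*(-1423 + 6*(39 + 96))/6240 = -309784799*(-1423 + 6*135)/6240 = -309784799*(-1423 + 810)/6240 = -309784799/6240*(-613) = 189898081787/6240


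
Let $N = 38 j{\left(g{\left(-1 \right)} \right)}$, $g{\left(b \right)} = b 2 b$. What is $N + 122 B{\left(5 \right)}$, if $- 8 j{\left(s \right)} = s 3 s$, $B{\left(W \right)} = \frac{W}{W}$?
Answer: $65$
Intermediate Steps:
$B{\left(W \right)} = 1$
$g{\left(b \right)} = 2 b^{2}$ ($g{\left(b \right)} = 2 b b = 2 b^{2}$)
$j{\left(s \right)} = - \frac{3 s^{2}}{8}$ ($j{\left(s \right)} = - \frac{s 3 s}{8} = - \frac{3 s s}{8} = - \frac{3 s^{2}}{8}$)
$N = -57$ ($N = 38 \left(- \frac{3 \left(2 \left(-1\right)^{2}\right)^{2}}{8}\right) = 38 \left(- \frac{3 \left(2 \cdot 1\right)^{2}}{8}\right) = 38 \left(- \frac{3 \cdot 2^{2}}{8}\right) = 38 \left(\left(- \frac{3}{8}\right) 4\right) = 38 \left(- \frac{3}{2}\right) = -57$)
$N + 122 B{\left(5 \right)} = -57 + 122 \cdot 1 = -57 + 122 = 65$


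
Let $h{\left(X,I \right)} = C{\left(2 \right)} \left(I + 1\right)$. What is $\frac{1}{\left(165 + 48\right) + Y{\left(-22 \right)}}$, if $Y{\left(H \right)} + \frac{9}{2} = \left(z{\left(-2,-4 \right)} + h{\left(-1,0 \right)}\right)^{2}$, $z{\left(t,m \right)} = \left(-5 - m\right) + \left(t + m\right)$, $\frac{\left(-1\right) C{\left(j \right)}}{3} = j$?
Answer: $\frac{2}{755} \approx 0.002649$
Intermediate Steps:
$C{\left(j \right)} = - 3 j$
$z{\left(t,m \right)} = -5 + t$ ($z{\left(t,m \right)} = \left(-5 - m\right) + \left(m + t\right) = -5 + t$)
$h{\left(X,I \right)} = -6 - 6 I$ ($h{\left(X,I \right)} = \left(-3\right) 2 \left(I + 1\right) = - 6 \left(1 + I\right) = -6 - 6 I$)
$Y{\left(H \right)} = \frac{329}{2}$ ($Y{\left(H \right)} = - \frac{9}{2} + \left(\left(-5 - 2\right) - 6\right)^{2} = - \frac{9}{2} + \left(-7 + \left(-6 + 0\right)\right)^{2} = - \frac{9}{2} + \left(-7 - 6\right)^{2} = - \frac{9}{2} + \left(-13\right)^{2} = - \frac{9}{2} + 169 = \frac{329}{2}$)
$\frac{1}{\left(165 + 48\right) + Y{\left(-22 \right)}} = \frac{1}{\left(165 + 48\right) + \frac{329}{2}} = \frac{1}{213 + \frac{329}{2}} = \frac{1}{\frac{755}{2}} = \frac{2}{755}$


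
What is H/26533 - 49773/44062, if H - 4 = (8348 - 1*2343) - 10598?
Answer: -117140579/89930542 ≈ -1.3026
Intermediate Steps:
H = -4589 (H = 4 + ((8348 - 1*2343) - 10598) = 4 + ((8348 - 2343) - 10598) = 4 + (6005 - 10598) = 4 - 4593 = -4589)
H/26533 - 49773/44062 = -4589/26533 - 49773/44062 = -4589*1/26533 - 49773*1/44062 = -353/2041 - 49773/44062 = -117140579/89930542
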